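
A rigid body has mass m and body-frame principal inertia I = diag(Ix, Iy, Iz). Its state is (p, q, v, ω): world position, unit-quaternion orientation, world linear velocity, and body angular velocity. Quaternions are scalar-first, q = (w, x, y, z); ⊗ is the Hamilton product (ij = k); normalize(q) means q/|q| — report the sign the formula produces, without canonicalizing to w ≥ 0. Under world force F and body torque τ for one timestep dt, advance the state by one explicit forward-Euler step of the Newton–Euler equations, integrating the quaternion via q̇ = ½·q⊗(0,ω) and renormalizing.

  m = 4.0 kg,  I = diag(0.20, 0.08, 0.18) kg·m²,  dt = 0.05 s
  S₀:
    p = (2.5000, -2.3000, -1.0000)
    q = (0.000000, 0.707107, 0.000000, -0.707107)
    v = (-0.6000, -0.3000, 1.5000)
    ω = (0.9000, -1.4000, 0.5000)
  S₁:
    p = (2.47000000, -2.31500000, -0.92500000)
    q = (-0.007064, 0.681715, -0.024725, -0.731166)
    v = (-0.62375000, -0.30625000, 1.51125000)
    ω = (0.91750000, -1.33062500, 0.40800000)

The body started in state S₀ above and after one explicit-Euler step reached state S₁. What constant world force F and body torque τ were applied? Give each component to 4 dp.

F = (-1.9000, -0.5000, 0.9000)
τ = (0.0000, 0.1200, -0.1800)

velocity change Δv = (-0.02375000, -0.00625000, 0.01125000)
F = m·Δv/dt = (-1.9000, -0.5000, 0.9000)
Δω = ω₁−ω₀ = (0.01750000, 0.06937500, -0.09200000)
applied torque τ = (0.0000, 0.1200, -0.1800)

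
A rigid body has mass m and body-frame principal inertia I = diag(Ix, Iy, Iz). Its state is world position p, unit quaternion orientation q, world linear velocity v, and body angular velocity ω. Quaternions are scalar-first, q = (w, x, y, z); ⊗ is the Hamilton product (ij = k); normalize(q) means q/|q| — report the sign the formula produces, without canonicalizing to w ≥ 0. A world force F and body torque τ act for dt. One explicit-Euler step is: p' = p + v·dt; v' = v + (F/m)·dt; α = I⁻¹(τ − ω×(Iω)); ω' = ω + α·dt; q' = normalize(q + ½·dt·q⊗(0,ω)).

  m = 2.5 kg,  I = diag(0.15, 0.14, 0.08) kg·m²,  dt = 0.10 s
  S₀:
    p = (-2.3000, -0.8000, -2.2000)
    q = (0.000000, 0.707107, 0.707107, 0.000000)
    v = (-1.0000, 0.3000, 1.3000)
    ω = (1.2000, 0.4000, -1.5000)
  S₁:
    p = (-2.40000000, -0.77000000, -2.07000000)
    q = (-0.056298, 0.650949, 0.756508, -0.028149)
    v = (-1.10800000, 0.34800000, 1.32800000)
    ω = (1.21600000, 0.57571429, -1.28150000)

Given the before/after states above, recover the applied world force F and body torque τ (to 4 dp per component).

F = (-2.7000, 1.2000, 0.7000)
τ = (0.0600, 0.1200, 0.1700)

Δv = v₁−v₀ = (-0.10800000, 0.04800000, 0.02800000)
F = m·Δv/dt = (-2.7000, 1.2000, 0.7000)
rate change Δω = (0.01600000, 0.17571429, 0.21850000)
τ = I·(Δω/dt) + ω₀×(Iω₀) = (0.0600, 0.1200, 0.1700)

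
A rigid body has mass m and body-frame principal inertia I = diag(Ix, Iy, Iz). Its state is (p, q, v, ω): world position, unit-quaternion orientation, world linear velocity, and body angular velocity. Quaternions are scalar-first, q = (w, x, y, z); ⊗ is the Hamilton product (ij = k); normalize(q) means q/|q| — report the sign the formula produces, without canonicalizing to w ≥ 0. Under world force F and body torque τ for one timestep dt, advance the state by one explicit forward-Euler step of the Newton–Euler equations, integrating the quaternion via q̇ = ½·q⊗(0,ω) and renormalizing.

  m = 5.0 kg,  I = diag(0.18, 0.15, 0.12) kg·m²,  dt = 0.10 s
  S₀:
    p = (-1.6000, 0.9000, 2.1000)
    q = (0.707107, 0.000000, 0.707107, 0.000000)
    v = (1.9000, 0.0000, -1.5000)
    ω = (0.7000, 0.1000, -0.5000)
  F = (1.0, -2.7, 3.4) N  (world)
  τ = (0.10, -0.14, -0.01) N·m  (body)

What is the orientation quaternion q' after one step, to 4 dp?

q' = (0.7029, 0.0071, 0.7100, -0.0424)

Hamilton product q⊗(0,ω) = (-0.0707107, 0.1414214, 0.0707107, -0.8485284)
q' = normalize(q + ½dt·q⊗(0,ω)) = (0.7029, 0.0071, 0.7100, -0.0424)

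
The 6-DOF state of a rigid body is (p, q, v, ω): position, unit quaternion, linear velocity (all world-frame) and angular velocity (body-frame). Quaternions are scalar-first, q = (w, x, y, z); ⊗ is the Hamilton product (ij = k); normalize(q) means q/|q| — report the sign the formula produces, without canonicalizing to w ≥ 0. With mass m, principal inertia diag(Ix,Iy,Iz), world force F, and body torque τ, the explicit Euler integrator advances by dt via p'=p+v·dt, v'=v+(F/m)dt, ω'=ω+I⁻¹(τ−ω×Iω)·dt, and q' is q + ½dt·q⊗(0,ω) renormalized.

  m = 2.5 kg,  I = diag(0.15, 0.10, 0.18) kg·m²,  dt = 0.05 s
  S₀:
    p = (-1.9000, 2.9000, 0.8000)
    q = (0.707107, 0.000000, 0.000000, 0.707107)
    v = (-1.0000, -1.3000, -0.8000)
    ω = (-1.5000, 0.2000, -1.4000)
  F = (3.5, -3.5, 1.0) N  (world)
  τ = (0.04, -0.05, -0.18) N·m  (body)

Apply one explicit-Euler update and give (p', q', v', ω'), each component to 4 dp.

p' = (-1.9500, 2.8350, 0.7600)
q' = (0.7309, -0.0300, -0.0230, 0.6815)
v' = (-0.9300, -1.3700, -0.7800)
ω' = (-1.4792, 0.2065, -1.4542)

gyro term ω×Iω = (-0.0224, -0.0630, 0.0150)
α = I⁻¹(τ − ω×Iω) = (0.4160, 0.1300, -1.0833)
new body rate ω' = (-1.4792, 0.2065, -1.4542)
Hamilton product q⊗(0,ω) = (0.9899498, -1.2020819, -0.9192391, -0.9899498)
q' = normalize(q + ½dt·q⊗(0,ω)) = (0.7309, -0.0300, -0.0230, 0.6815)
a = (1.4000, -1.4000, 0.4000)
p' = p + v·dt = (-1.9500, 2.8350, 0.7600)
v' = v + a·dt = (-0.9300, -1.3700, -0.7800)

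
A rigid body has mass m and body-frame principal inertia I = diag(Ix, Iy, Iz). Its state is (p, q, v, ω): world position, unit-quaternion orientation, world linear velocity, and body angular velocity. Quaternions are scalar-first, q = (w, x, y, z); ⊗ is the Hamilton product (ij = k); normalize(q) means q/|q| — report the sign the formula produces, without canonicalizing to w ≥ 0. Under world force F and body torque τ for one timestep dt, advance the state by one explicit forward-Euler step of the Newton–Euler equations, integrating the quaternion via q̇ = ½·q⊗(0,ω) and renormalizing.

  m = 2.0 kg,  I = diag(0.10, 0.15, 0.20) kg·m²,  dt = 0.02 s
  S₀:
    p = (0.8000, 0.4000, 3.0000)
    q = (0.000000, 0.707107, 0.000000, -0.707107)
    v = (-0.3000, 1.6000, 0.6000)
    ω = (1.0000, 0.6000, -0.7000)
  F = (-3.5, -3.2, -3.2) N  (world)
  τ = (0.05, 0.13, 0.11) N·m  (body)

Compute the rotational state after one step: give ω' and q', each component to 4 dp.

ω' = (1.0142, 0.6080, -0.6920)
q' = (-0.0120, 0.7113, -0.0021, -0.7028)

α = I⁻¹(τ − ω×Iω) = (0.7100, 0.4000, 0.4000)
ω' = ω + α·dt = (1.0142, 0.6080, -0.6920)
2q̇ = q⊗(0,ω) = (-1.2020819, 0.4242642, -0.2121321, 0.4242642)
updated quaternion q' = (-0.0120, 0.7113, -0.0021, -0.7028)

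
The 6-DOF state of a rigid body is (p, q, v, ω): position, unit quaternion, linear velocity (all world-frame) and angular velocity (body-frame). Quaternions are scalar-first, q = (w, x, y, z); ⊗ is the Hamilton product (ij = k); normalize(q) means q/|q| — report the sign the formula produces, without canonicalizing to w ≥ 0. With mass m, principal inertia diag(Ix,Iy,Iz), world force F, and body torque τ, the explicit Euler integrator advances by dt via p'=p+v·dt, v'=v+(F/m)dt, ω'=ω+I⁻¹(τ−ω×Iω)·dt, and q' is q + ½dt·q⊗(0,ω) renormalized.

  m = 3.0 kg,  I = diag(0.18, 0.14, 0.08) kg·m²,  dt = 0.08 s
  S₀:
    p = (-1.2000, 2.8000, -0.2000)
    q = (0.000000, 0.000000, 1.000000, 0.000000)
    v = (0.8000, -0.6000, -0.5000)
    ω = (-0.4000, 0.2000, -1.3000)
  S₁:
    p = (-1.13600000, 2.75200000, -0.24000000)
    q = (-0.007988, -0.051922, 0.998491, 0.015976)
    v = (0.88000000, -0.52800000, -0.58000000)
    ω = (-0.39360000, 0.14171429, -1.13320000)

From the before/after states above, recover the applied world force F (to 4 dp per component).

Δv = v₁−v₀ = (0.08000000, 0.07200000, -0.08000000)
F = m·Δv/dt = (3.0000, 2.7000, -3.0000)

F = (3.0000, 2.7000, -3.0000)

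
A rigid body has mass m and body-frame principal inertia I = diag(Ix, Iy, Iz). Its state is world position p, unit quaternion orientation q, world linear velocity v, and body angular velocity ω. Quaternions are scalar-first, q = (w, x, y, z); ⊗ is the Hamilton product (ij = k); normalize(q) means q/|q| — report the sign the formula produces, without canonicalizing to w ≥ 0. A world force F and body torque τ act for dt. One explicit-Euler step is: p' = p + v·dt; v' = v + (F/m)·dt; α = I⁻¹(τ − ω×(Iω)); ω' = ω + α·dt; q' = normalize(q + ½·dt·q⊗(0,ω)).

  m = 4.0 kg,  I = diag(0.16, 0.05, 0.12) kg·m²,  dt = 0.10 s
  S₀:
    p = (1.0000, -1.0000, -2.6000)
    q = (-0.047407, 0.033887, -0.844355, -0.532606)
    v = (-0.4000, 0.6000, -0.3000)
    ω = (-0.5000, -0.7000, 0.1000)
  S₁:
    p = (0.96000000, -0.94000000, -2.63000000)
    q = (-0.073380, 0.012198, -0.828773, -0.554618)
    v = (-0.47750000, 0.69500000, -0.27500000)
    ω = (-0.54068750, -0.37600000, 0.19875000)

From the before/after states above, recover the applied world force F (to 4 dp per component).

F = (-3.1000, 3.8000, 1.0000)

Δv = v₁−v₀ = (-0.07750000, 0.09500000, 0.02500000)
applied force F = (-3.1000, 3.8000, 1.0000)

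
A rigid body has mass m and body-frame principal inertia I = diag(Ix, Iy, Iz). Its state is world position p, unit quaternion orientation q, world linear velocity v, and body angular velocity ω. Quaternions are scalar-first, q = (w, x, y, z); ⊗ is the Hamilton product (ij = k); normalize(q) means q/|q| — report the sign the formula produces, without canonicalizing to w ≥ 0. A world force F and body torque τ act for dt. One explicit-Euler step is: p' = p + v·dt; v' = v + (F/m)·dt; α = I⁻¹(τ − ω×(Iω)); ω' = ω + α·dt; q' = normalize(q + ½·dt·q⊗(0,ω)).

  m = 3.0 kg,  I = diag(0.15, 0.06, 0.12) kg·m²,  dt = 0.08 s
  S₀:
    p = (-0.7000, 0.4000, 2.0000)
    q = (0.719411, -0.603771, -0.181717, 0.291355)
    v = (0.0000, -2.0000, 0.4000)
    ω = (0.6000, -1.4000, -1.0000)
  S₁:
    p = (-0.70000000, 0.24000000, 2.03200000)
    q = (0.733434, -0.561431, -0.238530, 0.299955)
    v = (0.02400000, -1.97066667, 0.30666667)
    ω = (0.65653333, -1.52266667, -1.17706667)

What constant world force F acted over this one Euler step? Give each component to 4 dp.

F = (0.9000, 1.1000, -3.5000)

v₁ − v₀ = (0.02400000, 0.02933333, -0.09333333)
m·(v₁−v₀)/dt = (0.9000, 1.1000, -3.5000)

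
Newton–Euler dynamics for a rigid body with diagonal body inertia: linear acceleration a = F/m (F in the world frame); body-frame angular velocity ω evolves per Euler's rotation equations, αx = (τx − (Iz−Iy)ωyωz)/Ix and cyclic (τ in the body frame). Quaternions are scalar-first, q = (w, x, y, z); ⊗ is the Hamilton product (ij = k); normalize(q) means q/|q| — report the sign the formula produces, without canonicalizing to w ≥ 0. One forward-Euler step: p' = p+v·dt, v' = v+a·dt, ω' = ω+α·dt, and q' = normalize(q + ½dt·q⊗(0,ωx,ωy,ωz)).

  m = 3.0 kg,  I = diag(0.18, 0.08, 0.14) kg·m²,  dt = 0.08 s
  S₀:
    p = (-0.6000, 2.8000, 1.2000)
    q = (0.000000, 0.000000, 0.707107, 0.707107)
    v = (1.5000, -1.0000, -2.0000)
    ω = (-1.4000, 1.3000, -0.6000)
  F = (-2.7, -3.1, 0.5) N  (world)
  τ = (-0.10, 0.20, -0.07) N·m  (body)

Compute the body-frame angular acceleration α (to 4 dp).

ω×(Iω) gyroscopic = (-0.0468, 0.0336, 0.1820)
α = I⁻¹(τ − ω×Iω) = (-0.2956, 2.0800, -1.8000)

α = (-0.2956, 2.0800, -1.8000)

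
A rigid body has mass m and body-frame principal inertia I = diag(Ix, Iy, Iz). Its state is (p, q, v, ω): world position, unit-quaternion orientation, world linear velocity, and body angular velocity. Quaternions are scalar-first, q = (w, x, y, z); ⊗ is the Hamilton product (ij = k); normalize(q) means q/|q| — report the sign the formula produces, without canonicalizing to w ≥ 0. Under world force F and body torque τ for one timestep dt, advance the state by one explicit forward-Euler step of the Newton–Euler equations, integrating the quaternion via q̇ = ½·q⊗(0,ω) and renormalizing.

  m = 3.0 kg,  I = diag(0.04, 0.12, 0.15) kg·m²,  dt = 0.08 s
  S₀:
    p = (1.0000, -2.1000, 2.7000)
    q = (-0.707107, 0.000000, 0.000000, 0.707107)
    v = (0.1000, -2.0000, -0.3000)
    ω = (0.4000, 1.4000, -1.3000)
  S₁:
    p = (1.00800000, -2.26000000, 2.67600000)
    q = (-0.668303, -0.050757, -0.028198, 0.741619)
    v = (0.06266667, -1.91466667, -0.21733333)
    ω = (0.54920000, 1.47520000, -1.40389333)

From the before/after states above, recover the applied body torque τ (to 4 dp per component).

Δω = ω₁−ω₀ = (0.14920000, 0.07520000, -0.10389333)
gyro term ω₀×Iω₀ = (-0.0546, 0.0572, 0.0448)
τ = I·(Δω/dt) + ω₀×(Iω₀) = (0.0200, 0.1700, -0.1500)

τ = (0.0200, 0.1700, -0.1500)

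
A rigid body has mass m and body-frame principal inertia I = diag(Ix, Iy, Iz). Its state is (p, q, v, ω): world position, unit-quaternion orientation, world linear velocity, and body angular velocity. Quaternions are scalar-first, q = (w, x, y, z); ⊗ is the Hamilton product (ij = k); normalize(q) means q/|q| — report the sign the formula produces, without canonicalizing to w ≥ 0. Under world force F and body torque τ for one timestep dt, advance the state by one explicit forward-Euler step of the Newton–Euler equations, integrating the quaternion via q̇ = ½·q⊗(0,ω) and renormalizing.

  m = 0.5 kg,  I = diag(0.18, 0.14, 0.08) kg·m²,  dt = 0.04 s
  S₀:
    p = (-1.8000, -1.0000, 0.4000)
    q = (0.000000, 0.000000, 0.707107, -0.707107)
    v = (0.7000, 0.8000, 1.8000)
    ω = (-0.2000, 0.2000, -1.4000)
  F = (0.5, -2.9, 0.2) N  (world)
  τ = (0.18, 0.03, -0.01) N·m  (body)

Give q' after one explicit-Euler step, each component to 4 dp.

q' = (-0.0226, -0.0170, 0.7096, -0.7040)

2q̇ = q⊗(0,ω) = (-1.1313712, -0.8485284, 0.1414214, 0.1414214)
q' = normalize(q + ½dt·q⊗(0,ω)) = (-0.0226, -0.0170, 0.7096, -0.7040)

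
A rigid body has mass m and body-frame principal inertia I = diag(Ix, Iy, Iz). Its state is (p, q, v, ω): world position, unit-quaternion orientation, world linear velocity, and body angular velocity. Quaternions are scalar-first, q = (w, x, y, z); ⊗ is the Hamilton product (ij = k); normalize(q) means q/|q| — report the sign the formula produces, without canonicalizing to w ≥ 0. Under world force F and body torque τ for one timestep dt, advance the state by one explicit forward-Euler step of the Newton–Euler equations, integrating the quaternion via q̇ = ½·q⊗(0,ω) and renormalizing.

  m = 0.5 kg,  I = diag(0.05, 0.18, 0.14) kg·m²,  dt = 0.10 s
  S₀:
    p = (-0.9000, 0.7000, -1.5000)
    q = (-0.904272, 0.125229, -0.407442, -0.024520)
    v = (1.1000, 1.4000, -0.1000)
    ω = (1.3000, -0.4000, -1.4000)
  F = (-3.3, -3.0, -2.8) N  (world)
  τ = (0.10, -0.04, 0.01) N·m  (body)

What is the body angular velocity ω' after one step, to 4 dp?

gyro term ω×Iω = (-0.0224, 0.1638, -0.0676)
(τ − ω×Iω)/I = (2.4480, -1.1322, 0.5543)
ω' = ω + α·dt = (1.5448, -0.5132, -1.3446)

ω' = (1.5448, -0.5132, -1.3446)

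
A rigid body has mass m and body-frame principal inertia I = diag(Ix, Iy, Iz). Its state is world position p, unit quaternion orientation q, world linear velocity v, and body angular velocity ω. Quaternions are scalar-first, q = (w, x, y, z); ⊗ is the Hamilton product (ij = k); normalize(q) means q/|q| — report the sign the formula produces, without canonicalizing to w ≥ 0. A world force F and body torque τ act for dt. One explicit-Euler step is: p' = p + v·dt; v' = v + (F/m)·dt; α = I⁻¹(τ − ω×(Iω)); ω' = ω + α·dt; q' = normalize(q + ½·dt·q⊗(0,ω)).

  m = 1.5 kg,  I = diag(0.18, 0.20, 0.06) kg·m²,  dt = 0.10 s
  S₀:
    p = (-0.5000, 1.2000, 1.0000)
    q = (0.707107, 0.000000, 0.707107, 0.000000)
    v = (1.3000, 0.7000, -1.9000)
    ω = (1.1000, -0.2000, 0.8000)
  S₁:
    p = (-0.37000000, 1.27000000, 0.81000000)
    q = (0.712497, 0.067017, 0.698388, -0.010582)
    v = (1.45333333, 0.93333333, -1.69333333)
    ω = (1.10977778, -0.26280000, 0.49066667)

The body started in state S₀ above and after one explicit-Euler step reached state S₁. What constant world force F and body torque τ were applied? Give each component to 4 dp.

v₁ − v₀ = (0.15333333, 0.23333333, 0.20666667)
F = m·Δv/dt = (2.3000, 3.5000, 3.1000)
rate change Δω = (0.00977778, -0.06280000, -0.30933333)
I·α + gyro = (0.0400, -0.0200, -0.1900)

F = (2.3000, 3.5000, 3.1000)
τ = (0.0400, -0.0200, -0.1900)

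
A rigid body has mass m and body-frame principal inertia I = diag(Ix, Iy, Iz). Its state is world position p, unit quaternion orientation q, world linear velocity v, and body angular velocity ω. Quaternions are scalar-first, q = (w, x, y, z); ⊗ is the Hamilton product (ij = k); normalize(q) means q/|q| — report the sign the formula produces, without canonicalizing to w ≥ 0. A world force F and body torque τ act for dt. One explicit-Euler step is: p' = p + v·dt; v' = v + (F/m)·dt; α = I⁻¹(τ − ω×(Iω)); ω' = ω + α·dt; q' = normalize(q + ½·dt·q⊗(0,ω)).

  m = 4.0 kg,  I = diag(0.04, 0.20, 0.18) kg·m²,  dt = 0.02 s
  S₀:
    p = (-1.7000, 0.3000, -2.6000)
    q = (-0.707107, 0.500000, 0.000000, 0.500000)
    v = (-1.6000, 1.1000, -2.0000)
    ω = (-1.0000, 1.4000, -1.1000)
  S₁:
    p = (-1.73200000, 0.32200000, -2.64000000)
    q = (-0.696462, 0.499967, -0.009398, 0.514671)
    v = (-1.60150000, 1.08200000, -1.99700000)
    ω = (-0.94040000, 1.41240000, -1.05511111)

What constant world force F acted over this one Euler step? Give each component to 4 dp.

Δv = v₁−v₀ = (-0.00150000, -0.01800000, 0.00300000)
F = m·Δv/dt = (-0.3000, -3.6000, 0.6000)

F = (-0.3000, -3.6000, 0.6000)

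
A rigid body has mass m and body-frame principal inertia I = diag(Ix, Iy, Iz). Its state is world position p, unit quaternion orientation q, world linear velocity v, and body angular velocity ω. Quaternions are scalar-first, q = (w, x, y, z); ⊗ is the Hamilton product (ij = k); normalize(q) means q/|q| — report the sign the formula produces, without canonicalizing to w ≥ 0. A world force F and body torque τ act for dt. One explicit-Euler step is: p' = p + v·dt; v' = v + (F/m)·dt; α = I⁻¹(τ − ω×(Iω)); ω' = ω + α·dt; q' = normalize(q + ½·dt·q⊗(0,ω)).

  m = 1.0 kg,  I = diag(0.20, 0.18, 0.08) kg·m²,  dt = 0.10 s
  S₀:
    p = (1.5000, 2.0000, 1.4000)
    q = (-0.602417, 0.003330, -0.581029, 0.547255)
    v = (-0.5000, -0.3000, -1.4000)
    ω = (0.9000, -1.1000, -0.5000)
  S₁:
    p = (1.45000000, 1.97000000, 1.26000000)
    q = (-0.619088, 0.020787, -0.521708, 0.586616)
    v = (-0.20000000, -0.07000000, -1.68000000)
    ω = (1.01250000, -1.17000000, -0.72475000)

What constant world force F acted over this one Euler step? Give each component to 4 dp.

F = (3.0000, 2.3000, -2.8000)

Δv = v₁−v₀ = (0.30000000, 0.23000000, -0.28000000)
m·(v₁−v₀)/dt = (3.0000, 2.3000, -2.8000)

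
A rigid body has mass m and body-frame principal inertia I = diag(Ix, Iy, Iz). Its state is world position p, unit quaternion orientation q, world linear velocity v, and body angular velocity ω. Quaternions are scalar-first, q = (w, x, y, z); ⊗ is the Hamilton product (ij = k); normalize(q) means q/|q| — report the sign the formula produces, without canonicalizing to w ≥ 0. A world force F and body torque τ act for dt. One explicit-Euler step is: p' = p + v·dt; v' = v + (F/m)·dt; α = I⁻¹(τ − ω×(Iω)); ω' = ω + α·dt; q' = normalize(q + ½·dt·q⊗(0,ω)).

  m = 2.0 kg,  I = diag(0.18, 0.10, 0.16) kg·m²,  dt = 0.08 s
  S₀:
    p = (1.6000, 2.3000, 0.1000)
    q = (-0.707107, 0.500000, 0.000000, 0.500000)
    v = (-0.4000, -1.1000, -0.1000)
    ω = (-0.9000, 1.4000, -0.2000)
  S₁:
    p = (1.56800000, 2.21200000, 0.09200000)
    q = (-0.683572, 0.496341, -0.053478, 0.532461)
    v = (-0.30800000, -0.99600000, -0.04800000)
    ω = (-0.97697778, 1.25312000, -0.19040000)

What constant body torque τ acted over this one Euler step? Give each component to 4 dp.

τ = (-0.1900, -0.1800, 0.1200)

Δω = ω₁−ω₀ = (-0.07697778, -0.14688000, 0.00960000)
ω₀×(Iω₀) = (-0.0168, 0.0036, 0.1008)
applied torque τ = (-0.1900, -0.1800, 0.1200)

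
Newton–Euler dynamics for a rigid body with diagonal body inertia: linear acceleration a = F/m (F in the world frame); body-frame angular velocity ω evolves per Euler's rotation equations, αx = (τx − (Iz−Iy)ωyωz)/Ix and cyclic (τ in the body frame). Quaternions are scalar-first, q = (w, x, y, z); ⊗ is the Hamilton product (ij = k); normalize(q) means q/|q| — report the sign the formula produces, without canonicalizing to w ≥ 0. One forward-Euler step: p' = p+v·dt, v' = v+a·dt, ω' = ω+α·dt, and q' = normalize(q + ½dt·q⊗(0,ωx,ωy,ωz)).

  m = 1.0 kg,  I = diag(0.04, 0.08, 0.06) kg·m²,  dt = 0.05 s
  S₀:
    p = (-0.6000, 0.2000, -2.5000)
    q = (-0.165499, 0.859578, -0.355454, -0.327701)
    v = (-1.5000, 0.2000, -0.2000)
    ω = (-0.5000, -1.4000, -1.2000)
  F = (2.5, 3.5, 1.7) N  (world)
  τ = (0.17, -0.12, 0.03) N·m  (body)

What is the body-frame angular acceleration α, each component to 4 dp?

α = (5.0900, -1.3500, 0.0333)

precession coupling ω×(Iω) = (-0.0336, -0.0120, 0.0280)
angular accel α = (5.0900, -1.3500, 0.0333)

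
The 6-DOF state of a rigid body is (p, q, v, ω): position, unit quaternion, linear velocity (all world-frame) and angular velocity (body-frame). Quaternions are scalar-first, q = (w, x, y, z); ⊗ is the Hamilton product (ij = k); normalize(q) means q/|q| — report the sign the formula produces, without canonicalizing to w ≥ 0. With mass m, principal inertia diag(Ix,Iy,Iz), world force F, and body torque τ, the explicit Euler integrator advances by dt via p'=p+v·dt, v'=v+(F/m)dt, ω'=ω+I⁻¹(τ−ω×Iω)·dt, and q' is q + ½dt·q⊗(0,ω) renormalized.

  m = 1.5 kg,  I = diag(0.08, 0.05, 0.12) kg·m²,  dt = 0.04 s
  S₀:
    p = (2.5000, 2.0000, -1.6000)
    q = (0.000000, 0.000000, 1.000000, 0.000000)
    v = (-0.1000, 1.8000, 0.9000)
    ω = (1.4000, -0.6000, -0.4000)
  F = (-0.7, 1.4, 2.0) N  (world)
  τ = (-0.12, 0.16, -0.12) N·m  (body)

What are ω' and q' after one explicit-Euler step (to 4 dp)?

ω×(Iω) gyroscopic = (0.0168, 0.0224, 0.0252)
angular accel α = (-1.7100, 2.7520, -1.2100)
ω + α·dt = (1.3316, -0.4899, -0.4484)
2q̇ = q⊗(0,ω) = (0.6000000, -0.4000000, 0.0000000, -1.4000000)
q' = normalize(q + ½dt·q⊗(0,ω)) = (0.0120, -0.0080, 0.9995, -0.0280)

ω' = (1.3316, -0.4899, -0.4484)
q' = (0.0120, -0.0080, 0.9995, -0.0280)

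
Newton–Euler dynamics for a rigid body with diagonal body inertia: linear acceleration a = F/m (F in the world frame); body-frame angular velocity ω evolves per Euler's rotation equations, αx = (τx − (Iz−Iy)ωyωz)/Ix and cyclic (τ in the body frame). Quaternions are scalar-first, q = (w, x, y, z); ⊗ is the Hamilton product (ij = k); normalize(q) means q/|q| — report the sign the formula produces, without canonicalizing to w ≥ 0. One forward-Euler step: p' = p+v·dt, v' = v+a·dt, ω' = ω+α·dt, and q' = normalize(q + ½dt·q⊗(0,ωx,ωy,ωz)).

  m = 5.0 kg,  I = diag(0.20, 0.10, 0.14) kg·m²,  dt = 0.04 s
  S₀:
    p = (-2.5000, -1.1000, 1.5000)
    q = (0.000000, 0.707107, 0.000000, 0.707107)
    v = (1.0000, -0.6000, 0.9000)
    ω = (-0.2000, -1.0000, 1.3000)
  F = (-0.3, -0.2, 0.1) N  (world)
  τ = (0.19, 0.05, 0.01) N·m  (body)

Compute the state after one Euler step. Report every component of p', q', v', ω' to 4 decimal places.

angular accel α = (1.2100, 0.6560, 0.2143)
ω + α·dt = (-0.1516, -0.9738, 1.3086)
Hamilton product q⊗(0,ω) = (-0.7778177, 0.7071070, -1.0606605, -0.7071070)
updated quaternion q' = (-0.0155, 0.7209, -0.0212, 0.6926)
a = F/m = (-0.0600, -0.0400, 0.0200)
new position p' = (-2.4600, -1.1240, 1.5360)
v' = v + a·dt = (0.9976, -0.6016, 0.9008)

p' = (-2.4600, -1.1240, 1.5360)
q' = (-0.0155, 0.7209, -0.0212, 0.6926)
v' = (0.9976, -0.6016, 0.9008)
ω' = (-0.1516, -0.9738, 1.3086)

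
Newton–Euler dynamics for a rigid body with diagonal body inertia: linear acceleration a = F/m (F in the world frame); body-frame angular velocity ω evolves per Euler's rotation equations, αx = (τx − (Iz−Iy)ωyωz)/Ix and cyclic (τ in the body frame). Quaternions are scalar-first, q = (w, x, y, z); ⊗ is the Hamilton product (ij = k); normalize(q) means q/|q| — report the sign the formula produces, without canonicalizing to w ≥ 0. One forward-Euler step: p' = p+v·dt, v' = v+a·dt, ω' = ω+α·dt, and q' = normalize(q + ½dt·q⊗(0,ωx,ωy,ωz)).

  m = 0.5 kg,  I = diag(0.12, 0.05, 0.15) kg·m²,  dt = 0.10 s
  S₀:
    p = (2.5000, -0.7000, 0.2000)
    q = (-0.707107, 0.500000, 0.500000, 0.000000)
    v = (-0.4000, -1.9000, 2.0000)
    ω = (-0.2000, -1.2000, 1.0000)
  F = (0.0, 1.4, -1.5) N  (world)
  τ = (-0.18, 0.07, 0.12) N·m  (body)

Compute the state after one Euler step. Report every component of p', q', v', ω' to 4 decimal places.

new position p' = (2.4600, -0.8900, 0.4000)
v' = v + a·dt = (-0.4000, -1.6200, 1.7000)
angular accel α = (-0.5000, 1.2800, 0.9120)
ω + α·dt = (-0.2500, -1.0720, 1.0912)
q⊗(0,ω) = (0.7000000, 0.6414214, 0.3485284, -1.2071070)
q' = normalize(q + ½dt·q⊗(0,ω)) = (-0.6700, 0.5304, 0.5158, -0.0602)

p' = (2.4600, -0.8900, 0.4000)
q' = (-0.6700, 0.5304, 0.5158, -0.0602)
v' = (-0.4000, -1.6200, 1.7000)
ω' = (-0.2500, -1.0720, 1.0912)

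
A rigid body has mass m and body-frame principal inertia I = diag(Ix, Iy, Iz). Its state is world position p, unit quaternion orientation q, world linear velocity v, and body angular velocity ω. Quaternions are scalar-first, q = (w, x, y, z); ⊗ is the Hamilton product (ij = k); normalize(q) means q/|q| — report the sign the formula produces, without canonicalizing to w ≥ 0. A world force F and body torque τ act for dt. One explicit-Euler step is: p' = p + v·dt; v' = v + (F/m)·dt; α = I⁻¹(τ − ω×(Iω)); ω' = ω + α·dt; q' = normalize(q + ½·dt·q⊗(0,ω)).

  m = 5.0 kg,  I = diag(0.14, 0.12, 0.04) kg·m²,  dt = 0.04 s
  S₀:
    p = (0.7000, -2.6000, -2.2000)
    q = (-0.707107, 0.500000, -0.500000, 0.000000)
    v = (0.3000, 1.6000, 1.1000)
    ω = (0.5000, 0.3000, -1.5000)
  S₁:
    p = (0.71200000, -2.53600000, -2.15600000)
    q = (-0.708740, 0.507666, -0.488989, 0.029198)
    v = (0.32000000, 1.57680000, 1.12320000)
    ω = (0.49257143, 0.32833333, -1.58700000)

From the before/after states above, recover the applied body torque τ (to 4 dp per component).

rate change Δω = (-0.00742857, 0.02833333, -0.08700000)
I·α + gyro = (0.0100, 0.0100, -0.0900)

τ = (0.0100, 0.0100, -0.0900)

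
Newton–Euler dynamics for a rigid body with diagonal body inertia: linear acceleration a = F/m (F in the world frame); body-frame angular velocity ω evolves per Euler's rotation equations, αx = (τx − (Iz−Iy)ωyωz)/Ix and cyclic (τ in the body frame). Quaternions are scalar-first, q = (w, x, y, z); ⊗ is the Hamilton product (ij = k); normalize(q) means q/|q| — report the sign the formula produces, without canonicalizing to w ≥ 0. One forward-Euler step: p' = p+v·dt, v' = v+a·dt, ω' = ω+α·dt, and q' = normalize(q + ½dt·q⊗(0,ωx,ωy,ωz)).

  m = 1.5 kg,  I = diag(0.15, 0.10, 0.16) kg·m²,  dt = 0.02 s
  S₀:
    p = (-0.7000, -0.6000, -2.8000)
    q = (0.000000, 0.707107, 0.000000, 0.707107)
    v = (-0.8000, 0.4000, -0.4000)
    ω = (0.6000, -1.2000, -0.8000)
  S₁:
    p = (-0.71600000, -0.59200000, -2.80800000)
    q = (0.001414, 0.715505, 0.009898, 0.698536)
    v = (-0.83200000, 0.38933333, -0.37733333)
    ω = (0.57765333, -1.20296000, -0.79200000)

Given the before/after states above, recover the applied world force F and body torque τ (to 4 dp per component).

F = (-2.4000, -0.8000, 1.7000)
τ = (-0.1100, -0.0100, 0.1000)

ω₁ − ω₀ = (-0.02234667, -0.00296000, 0.00800000)
I·α + gyro = (-0.1100, -0.0100, 0.1000)
v₁ − v₀ = (-0.03200000, -0.01066667, 0.02266667)
F = m·Δv/dt = (-2.4000, -0.8000, 1.7000)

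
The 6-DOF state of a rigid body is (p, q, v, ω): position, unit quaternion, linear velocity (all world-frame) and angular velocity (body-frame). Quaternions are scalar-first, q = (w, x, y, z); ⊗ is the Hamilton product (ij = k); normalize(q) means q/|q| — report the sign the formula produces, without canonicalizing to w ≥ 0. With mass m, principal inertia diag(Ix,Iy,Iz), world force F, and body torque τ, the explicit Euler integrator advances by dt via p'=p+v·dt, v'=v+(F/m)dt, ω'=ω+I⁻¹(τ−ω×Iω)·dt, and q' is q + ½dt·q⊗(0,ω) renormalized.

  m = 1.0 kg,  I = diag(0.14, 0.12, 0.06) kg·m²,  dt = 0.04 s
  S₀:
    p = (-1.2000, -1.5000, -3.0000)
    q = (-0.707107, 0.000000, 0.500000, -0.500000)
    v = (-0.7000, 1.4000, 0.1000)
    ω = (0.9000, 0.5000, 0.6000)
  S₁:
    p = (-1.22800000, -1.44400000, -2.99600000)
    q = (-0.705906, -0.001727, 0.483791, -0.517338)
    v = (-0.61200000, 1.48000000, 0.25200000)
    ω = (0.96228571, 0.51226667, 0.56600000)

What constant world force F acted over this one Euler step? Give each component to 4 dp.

F = (2.2000, 2.0000, 3.8000)

v₁ − v₀ = (0.08800000, 0.08000000, 0.15200000)
F = m·Δv/dt = (2.2000, 2.0000, 3.8000)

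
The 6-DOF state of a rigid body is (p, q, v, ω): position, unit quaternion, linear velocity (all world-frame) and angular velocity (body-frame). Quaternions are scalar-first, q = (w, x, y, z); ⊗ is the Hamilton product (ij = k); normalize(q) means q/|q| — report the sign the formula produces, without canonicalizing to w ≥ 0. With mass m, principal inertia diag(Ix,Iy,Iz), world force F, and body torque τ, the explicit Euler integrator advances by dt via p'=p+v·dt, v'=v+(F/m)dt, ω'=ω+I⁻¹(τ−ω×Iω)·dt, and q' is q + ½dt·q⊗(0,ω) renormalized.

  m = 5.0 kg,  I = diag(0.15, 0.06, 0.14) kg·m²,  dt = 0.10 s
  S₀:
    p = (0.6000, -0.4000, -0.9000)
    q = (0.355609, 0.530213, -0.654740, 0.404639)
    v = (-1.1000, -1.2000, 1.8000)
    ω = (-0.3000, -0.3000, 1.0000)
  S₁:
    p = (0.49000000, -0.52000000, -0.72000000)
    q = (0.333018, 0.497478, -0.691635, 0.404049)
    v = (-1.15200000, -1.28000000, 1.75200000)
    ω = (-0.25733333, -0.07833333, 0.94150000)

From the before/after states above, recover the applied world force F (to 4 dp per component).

Δv = v₁−v₀ = (-0.05200000, -0.08000000, -0.04800000)
F = m·Δv/dt = (-2.6000, -4.0000, -2.4000)

F = (-2.6000, -4.0000, -2.4000)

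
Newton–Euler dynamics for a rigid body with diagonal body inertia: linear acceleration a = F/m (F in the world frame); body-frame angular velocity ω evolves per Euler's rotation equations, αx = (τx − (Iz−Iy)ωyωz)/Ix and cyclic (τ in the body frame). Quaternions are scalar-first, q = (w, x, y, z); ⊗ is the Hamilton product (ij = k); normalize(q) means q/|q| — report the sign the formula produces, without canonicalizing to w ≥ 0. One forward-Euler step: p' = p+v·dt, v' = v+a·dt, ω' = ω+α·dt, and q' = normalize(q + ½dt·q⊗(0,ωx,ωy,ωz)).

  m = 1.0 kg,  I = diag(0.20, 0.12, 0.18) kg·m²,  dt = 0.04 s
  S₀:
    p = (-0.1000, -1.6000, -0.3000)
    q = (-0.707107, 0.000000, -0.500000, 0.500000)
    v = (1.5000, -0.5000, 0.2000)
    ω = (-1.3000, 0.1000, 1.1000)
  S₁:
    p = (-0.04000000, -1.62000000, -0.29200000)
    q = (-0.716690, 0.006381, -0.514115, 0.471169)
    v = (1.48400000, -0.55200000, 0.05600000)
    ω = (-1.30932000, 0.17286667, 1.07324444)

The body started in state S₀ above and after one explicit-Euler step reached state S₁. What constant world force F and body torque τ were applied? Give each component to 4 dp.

F = (-0.4000, -1.3000, -3.6000)
τ = (-0.0400, 0.1900, -0.1100)

rate change Δω = (-0.00932000, 0.07286667, -0.02675556)
precession coupling = (0.0066, -0.0286, 0.0104)
applied torque τ = (-0.0400, 0.1900, -0.1100)
v₁ − v₀ = (-0.01600000, -0.05200000, -0.14400000)
F = m·Δv/dt = (-0.4000, -1.3000, -3.6000)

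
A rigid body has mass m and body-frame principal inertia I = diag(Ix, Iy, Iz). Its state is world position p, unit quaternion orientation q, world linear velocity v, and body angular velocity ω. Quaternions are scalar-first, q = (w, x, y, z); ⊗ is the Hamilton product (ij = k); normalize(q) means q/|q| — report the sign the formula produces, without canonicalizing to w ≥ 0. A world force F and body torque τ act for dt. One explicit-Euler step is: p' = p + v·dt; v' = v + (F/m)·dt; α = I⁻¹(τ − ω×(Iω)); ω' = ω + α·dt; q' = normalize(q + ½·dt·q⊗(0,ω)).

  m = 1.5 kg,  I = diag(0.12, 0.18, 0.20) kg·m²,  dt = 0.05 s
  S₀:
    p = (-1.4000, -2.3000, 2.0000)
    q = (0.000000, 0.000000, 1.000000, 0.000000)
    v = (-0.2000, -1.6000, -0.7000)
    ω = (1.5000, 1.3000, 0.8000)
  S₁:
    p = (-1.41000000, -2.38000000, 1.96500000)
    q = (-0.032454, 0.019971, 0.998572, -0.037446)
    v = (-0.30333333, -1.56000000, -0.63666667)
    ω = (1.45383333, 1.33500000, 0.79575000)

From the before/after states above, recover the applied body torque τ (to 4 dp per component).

τ = (-0.0900, 0.0300, 0.1000)

Δω = ω₁−ω₀ = (-0.04616667, 0.03500000, -0.00425000)
ω₀×(Iω₀) = (0.0208, -0.0960, 0.1170)
applied torque τ = (-0.0900, 0.0300, 0.1000)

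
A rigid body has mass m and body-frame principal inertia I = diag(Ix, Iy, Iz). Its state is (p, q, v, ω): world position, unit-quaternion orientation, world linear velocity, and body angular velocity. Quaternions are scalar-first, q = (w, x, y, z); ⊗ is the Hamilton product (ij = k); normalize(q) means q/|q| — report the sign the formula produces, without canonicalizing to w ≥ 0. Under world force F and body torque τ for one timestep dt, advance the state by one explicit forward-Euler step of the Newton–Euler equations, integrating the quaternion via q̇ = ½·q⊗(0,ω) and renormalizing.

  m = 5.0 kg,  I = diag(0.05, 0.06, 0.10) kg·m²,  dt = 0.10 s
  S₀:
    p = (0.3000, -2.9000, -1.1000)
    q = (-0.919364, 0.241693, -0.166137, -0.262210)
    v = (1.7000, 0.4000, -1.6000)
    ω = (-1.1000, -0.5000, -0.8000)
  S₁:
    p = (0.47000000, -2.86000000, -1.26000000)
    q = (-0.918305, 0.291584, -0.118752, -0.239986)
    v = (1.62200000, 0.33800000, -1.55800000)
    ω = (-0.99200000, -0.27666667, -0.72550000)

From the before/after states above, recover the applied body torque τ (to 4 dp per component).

τ = (0.0700, 0.0900, 0.0800)

Δω = ω₁−ω₀ = (0.10800000, 0.22333333, 0.07450000)
precession coupling = (0.0160, -0.0440, 0.0055)
applied torque τ = (0.0700, 0.0900, 0.0800)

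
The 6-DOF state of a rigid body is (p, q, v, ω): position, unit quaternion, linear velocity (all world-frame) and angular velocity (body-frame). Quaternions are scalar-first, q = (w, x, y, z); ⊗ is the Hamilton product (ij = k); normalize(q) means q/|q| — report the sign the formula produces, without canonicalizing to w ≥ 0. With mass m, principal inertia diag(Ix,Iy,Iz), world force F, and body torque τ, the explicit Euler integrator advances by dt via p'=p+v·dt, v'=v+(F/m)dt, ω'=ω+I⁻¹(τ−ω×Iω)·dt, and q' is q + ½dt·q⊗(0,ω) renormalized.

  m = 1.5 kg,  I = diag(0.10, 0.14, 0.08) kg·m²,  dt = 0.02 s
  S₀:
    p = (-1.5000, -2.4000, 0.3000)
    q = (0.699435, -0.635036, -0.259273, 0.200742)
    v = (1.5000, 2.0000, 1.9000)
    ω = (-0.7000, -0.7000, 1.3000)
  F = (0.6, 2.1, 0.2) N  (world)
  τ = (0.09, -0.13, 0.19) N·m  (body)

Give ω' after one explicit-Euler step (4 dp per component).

ω' = (-0.6929, -0.7160, 1.3426)

gyro term ω×Iω = (0.0546, -0.0182, 0.0196)
(τ − ω×Iω)/I = (0.3540, -0.7986, 2.1300)
ω' = ω + α·dt = (-0.6929, -0.7160, 1.3426)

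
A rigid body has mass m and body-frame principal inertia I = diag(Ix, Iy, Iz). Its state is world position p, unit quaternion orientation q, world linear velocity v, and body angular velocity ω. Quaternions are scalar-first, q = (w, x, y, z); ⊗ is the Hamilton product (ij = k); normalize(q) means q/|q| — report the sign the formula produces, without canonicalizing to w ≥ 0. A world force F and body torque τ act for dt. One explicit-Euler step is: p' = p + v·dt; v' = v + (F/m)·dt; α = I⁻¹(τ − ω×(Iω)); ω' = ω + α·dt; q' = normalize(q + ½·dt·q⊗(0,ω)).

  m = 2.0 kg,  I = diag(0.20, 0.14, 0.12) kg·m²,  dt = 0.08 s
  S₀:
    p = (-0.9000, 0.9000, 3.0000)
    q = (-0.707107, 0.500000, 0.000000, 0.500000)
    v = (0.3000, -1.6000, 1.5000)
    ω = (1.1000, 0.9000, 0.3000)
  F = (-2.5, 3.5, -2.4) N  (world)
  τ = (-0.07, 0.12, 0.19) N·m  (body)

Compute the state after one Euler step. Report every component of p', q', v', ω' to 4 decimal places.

p' = (-0.8760, 0.7720, 3.1200)
q' = (-0.7339, 0.4501, -0.0094, 0.5087)
v' = (0.2000, -1.4600, 1.4040)
ω' = (1.0742, 0.9535, 0.4663)

new position p' = (-0.8760, 0.7720, 3.1200)
v + (F/m)dt = (0.2000, -1.4600, 1.4040)
α = I⁻¹(τ − ω×Iω) = (-0.3230, 0.6686, 2.0783)
new body rate ω' = (1.0742, 0.9535, 0.4663)
Hamilton product q⊗(0,ω) = (-0.7000000, -1.2278177, -0.2363963, 0.2378679)
q + ½dt·q⊗(0,ω), renormalized = (-0.7339, 0.4501, -0.0094, 0.5087)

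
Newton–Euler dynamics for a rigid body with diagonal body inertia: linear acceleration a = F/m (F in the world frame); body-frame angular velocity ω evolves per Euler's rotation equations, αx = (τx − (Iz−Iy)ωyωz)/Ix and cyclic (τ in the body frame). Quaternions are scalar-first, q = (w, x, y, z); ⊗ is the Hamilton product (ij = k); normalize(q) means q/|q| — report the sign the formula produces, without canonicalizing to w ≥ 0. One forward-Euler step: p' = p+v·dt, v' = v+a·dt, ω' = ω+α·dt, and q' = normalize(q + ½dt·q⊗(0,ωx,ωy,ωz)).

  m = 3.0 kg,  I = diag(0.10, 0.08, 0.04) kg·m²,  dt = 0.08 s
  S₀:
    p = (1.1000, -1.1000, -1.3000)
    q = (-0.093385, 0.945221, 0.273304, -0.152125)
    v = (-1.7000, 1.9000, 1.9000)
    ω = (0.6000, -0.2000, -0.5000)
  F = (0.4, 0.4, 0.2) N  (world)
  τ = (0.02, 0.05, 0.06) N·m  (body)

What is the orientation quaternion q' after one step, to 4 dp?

q⊗(0,ω) = (-0.5885343, -0.2231080, 0.4000125, -0.3063341)
q + ½dt·q⊗(0,ω), renormalized = (-0.1169, 0.9358, 0.2892, -0.1643)

q' = (-0.1169, 0.9358, 0.2892, -0.1643)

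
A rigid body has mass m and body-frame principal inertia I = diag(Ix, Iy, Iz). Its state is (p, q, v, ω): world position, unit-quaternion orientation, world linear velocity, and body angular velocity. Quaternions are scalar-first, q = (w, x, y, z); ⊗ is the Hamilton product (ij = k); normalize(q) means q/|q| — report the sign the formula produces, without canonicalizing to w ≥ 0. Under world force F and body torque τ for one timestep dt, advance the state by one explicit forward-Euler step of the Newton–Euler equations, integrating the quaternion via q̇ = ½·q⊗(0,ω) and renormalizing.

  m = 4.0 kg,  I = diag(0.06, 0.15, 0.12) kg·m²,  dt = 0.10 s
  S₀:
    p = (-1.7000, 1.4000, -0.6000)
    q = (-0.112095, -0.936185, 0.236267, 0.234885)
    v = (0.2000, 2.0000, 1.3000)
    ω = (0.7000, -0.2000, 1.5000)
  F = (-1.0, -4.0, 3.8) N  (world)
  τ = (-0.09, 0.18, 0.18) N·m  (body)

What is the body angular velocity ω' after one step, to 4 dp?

ω' = (0.5350, -0.0380, 1.6605)

ω×(Iω) gyroscopic = (0.0090, -0.0630, -0.0126)
(τ − ω×Iω)/I = (-1.6500, 1.6200, 1.6050)
ω + α·dt = (0.5350, -0.0380, 1.6605)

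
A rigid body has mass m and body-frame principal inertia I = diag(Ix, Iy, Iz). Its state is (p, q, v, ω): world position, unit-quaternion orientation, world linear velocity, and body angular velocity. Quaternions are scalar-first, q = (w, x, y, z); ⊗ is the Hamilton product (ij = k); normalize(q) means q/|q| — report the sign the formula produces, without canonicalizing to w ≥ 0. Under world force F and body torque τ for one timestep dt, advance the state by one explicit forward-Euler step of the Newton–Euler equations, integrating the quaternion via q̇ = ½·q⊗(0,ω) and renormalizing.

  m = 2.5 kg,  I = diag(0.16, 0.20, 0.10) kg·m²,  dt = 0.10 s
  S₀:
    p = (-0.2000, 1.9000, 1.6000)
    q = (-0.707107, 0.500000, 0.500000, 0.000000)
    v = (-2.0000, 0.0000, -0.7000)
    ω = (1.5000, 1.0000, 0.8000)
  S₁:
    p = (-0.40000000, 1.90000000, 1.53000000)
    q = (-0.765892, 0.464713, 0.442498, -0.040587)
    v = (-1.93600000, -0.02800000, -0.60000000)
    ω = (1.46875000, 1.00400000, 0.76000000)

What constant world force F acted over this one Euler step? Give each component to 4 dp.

v₁ − v₀ = (0.06400000, -0.02800000, 0.10000000)
m·(v₁−v₀)/dt = (1.6000, -0.7000, 2.5000)

F = (1.6000, -0.7000, 2.5000)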